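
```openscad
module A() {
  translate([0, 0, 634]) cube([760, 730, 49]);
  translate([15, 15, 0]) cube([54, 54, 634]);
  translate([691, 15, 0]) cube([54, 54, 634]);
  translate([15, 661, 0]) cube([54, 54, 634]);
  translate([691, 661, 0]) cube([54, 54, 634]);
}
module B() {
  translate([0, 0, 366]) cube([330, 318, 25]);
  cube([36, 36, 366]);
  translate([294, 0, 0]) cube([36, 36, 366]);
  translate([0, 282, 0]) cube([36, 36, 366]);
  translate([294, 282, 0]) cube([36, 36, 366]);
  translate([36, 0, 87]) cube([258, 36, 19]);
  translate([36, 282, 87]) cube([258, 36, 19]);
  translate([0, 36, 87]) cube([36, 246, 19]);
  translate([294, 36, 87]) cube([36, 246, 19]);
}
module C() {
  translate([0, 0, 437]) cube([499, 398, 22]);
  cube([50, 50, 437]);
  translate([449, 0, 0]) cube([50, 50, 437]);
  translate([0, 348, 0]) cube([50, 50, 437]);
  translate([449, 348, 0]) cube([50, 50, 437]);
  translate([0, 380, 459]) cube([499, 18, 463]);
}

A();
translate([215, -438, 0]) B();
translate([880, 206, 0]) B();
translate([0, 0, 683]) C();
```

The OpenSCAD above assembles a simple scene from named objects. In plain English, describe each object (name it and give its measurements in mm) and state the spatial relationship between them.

A is a table: top 760 mm (x) × 730 mm (y), 49 mm thick, upper face at z = 683 mm, on four 54×54 mm square legs, each inset 15 mm from the nearest pair of top edges, running from z = 0 to the bottom of the top.

B is a simple wooden stool: a rectangular seat 330 mm (x) by 318 mm (y), 25 mm thick, top face at z = 391 mm, on four square legs, each 36×36 mm in cross-section. The legs rest on z = 0, each flush with a corner of the seat. Four stretchers, 36 mm wide and 19 mm tall, connect adjacent legs with their undersides at z = 87 mm, each running between the inner faces of the legs it joins and aligned with the legs' outer faces on the other axis.

C is a chair. The seat is a 499×398×22 mm slab with its top at z = 459 mm, on four 50×50 mm corner legs (flush with the seat edges, standing on z = 0). A flat backrest 18 mm thick, 463 mm tall, spans the full seat width and rises from the seat top along its +y edge, rear face flush with the rear of the seat.

Two stools sit around the table at the −y, +x sides. The chair is on top of the table.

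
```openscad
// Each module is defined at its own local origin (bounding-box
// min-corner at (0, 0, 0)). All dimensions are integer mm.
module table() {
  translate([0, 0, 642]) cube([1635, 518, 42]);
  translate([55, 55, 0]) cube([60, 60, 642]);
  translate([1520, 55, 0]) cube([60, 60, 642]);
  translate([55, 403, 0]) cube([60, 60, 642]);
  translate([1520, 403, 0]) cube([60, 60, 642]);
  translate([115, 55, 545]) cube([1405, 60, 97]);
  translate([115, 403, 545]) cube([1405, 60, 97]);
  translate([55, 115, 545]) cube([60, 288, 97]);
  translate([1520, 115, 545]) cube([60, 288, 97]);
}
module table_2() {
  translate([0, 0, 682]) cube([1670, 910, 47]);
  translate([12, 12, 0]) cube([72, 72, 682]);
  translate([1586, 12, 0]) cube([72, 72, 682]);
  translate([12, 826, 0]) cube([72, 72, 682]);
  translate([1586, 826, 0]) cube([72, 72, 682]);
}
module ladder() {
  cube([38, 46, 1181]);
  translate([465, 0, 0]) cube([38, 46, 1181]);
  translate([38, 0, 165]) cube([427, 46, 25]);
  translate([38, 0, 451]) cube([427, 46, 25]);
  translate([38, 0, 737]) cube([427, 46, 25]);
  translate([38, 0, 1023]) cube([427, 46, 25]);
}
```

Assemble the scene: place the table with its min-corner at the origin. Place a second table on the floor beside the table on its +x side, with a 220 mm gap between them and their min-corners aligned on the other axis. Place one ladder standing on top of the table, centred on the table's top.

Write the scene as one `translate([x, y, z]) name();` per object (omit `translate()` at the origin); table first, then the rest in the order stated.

table();
translate([1855, 0, 0]) table_2();
translate([566, 236, 684]) ladder();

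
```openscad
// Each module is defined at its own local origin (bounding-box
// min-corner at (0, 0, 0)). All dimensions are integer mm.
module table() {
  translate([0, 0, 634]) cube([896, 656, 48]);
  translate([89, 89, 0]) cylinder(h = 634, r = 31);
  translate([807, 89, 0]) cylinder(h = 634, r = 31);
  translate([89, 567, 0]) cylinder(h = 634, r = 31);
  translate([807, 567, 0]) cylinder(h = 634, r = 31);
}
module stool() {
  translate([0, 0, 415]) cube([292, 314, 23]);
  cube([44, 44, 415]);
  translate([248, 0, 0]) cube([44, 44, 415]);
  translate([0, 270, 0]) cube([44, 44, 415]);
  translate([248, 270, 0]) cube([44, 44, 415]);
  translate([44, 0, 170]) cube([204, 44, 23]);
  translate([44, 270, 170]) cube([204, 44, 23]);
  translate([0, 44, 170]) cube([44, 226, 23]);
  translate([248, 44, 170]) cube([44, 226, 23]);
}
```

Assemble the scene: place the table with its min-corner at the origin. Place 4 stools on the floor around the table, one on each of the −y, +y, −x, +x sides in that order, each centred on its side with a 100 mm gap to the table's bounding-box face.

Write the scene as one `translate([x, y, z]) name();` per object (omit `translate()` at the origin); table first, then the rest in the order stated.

table();
translate([302, -414, 0]) stool();
translate([302, 756, 0]) stool();
translate([-392, 171, 0]) stool();
translate([996, 171, 0]) stool();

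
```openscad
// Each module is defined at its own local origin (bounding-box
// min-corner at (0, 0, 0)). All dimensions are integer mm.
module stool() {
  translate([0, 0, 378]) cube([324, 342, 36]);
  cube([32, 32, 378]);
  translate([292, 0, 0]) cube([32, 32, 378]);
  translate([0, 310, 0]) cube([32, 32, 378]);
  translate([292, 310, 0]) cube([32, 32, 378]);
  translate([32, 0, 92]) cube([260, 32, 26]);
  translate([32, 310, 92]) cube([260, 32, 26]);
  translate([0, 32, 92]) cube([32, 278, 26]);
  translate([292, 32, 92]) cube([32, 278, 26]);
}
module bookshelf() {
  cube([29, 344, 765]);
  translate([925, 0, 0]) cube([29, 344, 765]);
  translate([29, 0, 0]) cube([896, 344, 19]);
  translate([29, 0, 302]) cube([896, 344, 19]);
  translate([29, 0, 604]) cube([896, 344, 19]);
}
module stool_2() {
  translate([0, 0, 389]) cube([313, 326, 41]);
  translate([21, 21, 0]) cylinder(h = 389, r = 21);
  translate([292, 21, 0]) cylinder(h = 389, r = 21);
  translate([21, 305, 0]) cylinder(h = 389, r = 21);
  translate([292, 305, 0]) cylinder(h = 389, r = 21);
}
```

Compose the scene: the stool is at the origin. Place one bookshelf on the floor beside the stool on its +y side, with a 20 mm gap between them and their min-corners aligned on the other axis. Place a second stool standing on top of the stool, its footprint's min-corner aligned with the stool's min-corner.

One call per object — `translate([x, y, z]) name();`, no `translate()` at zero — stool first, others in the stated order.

stool();
translate([0, 362, 0]) bookshelf();
translate([0, 0, 414]) stool_2();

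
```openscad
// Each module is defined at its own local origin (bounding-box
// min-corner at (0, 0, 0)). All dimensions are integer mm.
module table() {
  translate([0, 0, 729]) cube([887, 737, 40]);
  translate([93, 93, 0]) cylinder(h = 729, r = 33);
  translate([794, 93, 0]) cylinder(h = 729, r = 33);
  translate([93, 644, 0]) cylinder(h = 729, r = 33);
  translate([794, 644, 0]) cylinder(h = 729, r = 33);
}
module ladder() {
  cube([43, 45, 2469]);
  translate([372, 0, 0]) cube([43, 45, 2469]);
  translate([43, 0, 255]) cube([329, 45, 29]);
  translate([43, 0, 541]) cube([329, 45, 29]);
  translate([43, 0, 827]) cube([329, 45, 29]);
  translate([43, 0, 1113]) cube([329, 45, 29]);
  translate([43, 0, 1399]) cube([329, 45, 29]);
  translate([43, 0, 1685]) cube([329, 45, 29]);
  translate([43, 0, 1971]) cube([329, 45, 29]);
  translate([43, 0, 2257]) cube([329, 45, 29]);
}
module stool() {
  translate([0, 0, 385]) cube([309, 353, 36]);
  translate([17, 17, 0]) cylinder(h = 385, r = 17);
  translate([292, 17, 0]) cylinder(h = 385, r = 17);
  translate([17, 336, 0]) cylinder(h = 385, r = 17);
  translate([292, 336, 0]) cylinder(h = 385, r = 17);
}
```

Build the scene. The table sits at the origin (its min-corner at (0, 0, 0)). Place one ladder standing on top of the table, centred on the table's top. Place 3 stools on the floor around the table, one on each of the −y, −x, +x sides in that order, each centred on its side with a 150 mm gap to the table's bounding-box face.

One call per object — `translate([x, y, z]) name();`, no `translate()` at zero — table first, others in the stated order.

table();
translate([236, 346, 769]) ladder();
translate([289, -503, 0]) stool();
translate([-459, 192, 0]) stool();
translate([1037, 192, 0]) stool();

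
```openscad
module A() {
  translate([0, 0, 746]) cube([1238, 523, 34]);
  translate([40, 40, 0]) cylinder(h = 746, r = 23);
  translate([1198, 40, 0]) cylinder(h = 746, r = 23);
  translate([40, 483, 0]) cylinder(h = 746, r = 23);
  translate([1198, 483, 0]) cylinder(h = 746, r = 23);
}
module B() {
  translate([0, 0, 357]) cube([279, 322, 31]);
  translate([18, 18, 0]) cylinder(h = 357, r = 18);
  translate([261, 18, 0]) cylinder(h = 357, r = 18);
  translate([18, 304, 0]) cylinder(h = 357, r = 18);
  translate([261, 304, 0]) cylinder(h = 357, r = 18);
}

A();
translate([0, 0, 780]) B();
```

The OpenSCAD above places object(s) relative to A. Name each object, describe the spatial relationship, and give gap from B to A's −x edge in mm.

A is a table. B is a stool. The stool is on top of the table. The gap from the stool to the table's −x edge is 0 mm.

The stool's min-x is at 0; the table's min-x is 0; gap = 0 mm.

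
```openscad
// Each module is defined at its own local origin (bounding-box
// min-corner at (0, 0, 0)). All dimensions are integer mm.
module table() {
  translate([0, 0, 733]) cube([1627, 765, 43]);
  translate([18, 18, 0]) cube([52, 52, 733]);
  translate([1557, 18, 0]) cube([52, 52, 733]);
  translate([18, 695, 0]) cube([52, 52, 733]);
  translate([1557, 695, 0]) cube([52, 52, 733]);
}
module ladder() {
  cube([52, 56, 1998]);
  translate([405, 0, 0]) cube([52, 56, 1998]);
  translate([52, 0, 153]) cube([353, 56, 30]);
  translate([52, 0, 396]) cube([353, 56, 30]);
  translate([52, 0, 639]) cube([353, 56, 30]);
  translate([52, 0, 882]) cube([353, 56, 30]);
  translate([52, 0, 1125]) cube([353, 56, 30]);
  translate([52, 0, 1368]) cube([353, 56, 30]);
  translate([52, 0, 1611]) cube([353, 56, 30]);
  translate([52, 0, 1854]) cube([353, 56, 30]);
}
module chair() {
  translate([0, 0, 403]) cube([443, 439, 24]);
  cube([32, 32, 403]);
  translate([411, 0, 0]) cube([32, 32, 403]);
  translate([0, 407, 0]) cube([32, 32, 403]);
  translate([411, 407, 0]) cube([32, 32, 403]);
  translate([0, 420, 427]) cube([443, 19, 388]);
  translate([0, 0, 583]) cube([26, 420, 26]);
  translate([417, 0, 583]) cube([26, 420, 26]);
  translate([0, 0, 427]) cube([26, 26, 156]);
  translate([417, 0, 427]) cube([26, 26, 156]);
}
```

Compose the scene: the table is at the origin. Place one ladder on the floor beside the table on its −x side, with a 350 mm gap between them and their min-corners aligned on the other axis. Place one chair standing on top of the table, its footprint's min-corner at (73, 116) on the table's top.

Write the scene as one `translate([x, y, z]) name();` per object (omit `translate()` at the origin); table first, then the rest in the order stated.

table();
translate([-807, 0, 0]) ladder();
translate([73, 116, 776]) chair();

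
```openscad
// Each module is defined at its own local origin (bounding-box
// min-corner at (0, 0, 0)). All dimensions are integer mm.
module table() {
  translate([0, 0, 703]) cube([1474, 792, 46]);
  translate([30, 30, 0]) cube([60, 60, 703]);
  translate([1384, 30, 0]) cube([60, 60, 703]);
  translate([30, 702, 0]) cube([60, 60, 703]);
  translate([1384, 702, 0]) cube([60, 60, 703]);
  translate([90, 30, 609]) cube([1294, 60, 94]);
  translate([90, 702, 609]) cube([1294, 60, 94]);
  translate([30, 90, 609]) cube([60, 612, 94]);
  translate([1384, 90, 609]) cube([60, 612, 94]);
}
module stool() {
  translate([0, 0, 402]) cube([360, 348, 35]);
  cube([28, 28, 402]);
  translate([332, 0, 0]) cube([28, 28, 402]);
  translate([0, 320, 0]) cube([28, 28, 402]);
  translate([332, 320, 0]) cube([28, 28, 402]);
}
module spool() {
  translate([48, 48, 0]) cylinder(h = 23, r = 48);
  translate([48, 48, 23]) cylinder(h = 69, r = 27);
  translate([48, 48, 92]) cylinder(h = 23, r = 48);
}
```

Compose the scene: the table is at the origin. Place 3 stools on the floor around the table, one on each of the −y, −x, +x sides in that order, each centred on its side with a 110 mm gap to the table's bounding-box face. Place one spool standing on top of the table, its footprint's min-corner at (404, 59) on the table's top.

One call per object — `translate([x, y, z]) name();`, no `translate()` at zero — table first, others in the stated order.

table();
translate([557, -458, 0]) stool();
translate([-470, 222, 0]) stool();
translate([1584, 222, 0]) stool();
translate([404, 59, 749]) spool();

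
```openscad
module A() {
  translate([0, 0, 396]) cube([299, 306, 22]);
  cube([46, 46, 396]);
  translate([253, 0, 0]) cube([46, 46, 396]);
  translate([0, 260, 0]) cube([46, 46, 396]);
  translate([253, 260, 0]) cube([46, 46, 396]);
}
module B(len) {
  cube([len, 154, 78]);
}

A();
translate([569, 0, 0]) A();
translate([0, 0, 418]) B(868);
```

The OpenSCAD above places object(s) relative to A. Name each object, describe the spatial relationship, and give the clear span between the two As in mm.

A is a stool. B is a beam. A beam spans the tops of two stools. The clear span between the two stools is 270 mm.

Second stool starts at x = 569; first ends at x = 299; clear span = 569 − 299 = 270 mm.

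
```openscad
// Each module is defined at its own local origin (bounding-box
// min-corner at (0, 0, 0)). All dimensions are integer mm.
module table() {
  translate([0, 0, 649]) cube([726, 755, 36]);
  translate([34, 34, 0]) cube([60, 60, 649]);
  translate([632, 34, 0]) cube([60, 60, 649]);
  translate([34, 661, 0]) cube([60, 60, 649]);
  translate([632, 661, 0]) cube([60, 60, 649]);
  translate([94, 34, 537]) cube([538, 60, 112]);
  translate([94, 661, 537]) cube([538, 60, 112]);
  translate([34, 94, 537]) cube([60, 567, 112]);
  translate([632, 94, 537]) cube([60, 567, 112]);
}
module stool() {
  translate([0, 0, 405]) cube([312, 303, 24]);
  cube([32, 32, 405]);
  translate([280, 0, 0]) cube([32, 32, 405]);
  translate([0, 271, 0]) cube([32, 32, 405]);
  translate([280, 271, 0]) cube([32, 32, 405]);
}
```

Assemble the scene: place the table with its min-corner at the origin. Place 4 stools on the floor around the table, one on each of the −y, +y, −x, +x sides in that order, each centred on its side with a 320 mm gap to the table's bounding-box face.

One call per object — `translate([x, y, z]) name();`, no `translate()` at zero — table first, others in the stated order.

table();
translate([207, -623, 0]) stool();
translate([207, 1075, 0]) stool();
translate([-632, 226, 0]) stool();
translate([1046, 226, 0]) stool();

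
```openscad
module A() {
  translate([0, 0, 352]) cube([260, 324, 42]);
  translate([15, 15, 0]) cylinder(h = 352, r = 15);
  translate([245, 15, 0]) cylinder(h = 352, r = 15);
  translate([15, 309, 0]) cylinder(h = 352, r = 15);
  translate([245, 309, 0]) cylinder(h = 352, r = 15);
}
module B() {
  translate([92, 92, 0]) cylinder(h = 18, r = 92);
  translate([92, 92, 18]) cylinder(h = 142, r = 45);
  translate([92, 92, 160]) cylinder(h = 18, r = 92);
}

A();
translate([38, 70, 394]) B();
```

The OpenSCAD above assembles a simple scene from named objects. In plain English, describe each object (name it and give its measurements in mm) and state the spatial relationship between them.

A is a four-legged stool. The seat is 260×324 mm, 42 mm thick, top at z = 394 mm. It stands on four round legs, each 30 mm in diameter, from z = 0 to the seat underside, each leg's axis is inset half a diameter from the nearest pair of seat edges (so the leg's bounding box is flush with the corner).

B is a spool: two coaxial disc flanges of radius 92 mm and thickness 18 mm, joined by a core cylinder of radius 45 mm and height 142 mm. The lower flange rests on z = 0 and the three cylinders share a vertical axis.

The spool is on top of the stool, centred.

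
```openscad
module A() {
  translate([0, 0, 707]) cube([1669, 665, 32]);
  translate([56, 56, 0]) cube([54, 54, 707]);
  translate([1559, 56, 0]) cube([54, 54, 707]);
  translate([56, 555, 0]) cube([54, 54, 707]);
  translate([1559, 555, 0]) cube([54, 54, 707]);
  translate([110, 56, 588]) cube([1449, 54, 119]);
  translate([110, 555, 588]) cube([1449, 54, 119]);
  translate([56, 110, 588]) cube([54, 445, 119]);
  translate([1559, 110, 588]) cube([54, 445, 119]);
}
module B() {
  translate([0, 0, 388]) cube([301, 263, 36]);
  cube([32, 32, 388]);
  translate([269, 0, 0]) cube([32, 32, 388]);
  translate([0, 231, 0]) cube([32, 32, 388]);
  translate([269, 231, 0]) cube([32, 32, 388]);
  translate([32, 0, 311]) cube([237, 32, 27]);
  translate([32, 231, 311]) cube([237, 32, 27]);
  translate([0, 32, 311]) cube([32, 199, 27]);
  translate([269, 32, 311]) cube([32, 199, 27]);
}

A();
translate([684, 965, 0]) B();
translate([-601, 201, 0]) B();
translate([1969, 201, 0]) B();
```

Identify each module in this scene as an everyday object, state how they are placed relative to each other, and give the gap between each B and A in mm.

Each stool's nearest face is 300 mm from the table's bounding box.

A is a table. B is a stool. Three stools sit around the table at the +y, −x, +x sides. The gap between each stool and the table is 300 mm.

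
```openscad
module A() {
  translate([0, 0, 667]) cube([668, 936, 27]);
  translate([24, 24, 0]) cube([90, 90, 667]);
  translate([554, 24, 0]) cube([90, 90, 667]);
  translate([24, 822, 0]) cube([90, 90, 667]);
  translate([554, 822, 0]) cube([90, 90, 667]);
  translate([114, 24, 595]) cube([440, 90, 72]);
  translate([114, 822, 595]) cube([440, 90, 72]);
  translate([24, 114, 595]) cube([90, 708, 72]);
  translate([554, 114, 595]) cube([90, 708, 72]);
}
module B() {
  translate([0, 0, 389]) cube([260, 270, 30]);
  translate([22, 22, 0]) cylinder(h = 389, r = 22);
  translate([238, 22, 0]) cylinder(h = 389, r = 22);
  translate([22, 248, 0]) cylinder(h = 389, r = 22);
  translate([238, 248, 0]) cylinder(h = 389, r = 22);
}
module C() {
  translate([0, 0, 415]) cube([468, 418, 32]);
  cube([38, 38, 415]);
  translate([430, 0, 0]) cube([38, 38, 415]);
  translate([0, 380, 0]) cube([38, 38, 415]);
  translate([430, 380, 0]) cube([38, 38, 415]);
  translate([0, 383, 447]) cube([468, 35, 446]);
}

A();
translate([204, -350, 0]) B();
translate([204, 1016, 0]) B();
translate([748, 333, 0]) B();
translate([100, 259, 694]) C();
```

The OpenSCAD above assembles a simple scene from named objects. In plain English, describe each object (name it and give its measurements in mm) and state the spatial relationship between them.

A is a table with a 668×936 mm rectangular top, 27 mm thick, top surface at z = 694 mm, supported by four 90×90 mm square legs, each inset 24 mm from the nearest pair of top edges, running from the floor. Four apron rails, 90 mm thick and 72 mm tall, run between adjacent legs with their top edges flush with the underside of the top and their outer faces flush with the legs' outer faces.

B is a four-legged stool. The seat is 260×270 mm, 30 mm thick, top at z = 419 mm. It stands on four round legs, each 44 mm in diameter, from z = 0 to the seat underside, each leg's axis is inset half a diameter from the nearest pair of seat edges (so the leg's bounding box is flush with the corner).

C is a chair: 468×418 mm seat, 32 mm thick, top at z = 447 mm, on four 38 mm square corner legs flush with the seat edges. A 35 mm thick backrest slab spans the full seat width, extending 446 mm above the seat top, its back face flush with the seat's +y edge.

Three stools sit around the table at the −y, +y, +x sides. The chair is on top of the table, centred.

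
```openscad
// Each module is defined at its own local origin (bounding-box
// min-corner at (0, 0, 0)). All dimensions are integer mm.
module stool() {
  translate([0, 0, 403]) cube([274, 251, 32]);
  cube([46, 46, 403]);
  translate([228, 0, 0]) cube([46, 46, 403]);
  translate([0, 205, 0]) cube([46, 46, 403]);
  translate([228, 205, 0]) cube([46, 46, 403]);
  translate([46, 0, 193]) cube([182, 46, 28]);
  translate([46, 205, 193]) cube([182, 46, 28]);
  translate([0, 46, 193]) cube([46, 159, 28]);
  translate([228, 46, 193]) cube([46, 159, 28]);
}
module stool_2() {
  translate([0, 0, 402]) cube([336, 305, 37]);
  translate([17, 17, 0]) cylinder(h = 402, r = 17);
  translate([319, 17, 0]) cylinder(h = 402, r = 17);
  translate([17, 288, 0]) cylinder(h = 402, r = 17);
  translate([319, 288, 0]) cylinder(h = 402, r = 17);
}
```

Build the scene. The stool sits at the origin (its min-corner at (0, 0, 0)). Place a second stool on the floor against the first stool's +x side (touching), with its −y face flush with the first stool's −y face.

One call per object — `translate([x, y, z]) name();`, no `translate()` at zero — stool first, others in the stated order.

stool();
translate([274, 0, 0]) stool_2();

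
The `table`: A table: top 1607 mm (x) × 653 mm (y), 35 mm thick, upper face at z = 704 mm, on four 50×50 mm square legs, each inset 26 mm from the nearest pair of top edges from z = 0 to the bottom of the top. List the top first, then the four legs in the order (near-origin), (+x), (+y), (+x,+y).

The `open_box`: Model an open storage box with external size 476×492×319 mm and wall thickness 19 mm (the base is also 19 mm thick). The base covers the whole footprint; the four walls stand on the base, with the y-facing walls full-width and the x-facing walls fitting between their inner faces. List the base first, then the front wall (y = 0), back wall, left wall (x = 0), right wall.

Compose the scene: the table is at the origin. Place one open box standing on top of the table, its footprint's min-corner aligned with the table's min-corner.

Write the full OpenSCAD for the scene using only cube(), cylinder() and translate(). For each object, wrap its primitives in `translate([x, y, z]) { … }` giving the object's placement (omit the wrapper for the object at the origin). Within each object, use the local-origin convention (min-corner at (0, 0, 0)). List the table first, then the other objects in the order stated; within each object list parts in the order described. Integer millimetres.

translate([0, 0, 669]) cube([1607, 653, 35]);
translate([26, 26, 0]) cube([50, 50, 669]);
translate([1531, 26, 0]) cube([50, 50, 669]);
translate([26, 577, 0]) cube([50, 50, 669]);
translate([1531, 577, 0]) cube([50, 50, 669]);
translate([0, 0, 704]) {
  cube([476, 492, 19]);
  translate([0, 0, 19]) cube([476, 19, 300]);
  translate([0, 473, 19]) cube([476, 19, 300]);
  translate([0, 19, 19]) cube([19, 454, 300]);
  translate([457, 19, 19]) cube([19, 454, 300]);
}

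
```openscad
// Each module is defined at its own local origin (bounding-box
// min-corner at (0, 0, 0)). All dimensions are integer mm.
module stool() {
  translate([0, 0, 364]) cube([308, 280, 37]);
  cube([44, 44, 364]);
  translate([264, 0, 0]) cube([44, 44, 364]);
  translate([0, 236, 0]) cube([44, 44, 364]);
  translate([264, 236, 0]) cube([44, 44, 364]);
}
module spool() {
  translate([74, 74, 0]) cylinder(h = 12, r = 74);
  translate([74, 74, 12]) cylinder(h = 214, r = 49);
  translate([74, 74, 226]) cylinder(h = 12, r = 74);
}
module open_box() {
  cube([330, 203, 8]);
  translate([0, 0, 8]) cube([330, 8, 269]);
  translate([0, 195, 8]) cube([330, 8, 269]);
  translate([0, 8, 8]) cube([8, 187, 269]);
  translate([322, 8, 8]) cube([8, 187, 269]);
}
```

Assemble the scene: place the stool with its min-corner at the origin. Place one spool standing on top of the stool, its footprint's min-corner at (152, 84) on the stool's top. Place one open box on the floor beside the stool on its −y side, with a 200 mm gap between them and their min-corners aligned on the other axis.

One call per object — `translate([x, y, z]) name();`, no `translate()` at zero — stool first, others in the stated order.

stool();
translate([152, 84, 401]) spool();
translate([0, -403, 0]) open_box();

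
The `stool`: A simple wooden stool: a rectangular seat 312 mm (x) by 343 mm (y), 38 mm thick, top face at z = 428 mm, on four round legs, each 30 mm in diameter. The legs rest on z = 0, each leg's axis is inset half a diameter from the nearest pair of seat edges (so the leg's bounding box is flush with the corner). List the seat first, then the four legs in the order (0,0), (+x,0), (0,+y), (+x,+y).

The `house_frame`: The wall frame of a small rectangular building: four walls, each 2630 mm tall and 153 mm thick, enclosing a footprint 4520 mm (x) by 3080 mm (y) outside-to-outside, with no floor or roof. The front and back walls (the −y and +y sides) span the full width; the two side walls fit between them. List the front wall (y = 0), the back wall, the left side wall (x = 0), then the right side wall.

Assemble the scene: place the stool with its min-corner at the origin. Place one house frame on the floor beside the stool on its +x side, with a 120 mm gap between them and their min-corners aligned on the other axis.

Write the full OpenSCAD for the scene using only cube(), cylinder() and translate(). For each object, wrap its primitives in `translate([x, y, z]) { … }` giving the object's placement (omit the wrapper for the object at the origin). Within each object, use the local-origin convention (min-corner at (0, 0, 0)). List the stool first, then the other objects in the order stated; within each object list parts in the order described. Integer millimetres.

translate([0, 0, 390]) cube([312, 343, 38]);
translate([15, 15, 0]) cylinder(h = 390, r = 15);
translate([297, 15, 0]) cylinder(h = 390, r = 15);
translate([15, 328, 0]) cylinder(h = 390, r = 15);
translate([297, 328, 0]) cylinder(h = 390, r = 15);
translate([432, 0, 0]) {
  cube([4520, 153, 2630]);
  translate([0, 2927, 0]) cube([4520, 153, 2630]);
  translate([0, 153, 0]) cube([153, 2774, 2630]);
  translate([4367, 153, 0]) cube([153, 2774, 2630]);
}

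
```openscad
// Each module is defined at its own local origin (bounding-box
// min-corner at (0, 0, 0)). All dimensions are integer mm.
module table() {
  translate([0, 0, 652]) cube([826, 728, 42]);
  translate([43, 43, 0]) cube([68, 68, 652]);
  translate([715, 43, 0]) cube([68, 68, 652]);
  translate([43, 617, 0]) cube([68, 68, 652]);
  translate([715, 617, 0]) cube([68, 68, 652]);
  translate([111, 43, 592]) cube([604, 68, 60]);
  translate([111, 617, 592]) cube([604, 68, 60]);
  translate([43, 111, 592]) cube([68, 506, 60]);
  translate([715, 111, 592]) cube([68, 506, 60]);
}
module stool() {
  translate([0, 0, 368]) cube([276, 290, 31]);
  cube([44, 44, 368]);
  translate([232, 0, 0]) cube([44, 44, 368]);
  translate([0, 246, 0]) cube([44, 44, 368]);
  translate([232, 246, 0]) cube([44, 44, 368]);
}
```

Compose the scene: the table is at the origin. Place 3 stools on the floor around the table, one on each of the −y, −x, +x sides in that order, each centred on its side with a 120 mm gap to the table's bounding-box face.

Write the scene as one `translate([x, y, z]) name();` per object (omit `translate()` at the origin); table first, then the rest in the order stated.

table();
translate([275, -410, 0]) stool();
translate([-396, 219, 0]) stool();
translate([946, 219, 0]) stool();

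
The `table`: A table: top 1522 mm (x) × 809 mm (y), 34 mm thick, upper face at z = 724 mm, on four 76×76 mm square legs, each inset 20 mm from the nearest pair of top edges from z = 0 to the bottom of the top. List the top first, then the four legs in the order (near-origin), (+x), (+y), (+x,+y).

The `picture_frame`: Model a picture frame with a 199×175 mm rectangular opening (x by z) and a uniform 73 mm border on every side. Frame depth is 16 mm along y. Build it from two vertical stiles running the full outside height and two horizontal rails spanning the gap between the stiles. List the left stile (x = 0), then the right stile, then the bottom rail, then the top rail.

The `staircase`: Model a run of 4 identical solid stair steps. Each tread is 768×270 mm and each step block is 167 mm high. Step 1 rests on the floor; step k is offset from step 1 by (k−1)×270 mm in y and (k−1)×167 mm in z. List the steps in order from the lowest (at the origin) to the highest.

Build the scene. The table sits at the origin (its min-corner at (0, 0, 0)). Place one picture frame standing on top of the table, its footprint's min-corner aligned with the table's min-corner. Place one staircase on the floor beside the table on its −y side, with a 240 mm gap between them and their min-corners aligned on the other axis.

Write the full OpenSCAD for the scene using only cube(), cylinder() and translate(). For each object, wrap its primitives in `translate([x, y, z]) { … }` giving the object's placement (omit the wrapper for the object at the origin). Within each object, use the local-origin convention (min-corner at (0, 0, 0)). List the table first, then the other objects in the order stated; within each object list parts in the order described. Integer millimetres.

translate([0, 0, 690]) cube([1522, 809, 34]);
translate([20, 20, 0]) cube([76, 76, 690]);
translate([1426, 20, 0]) cube([76, 76, 690]);
translate([20, 713, 0]) cube([76, 76, 690]);
translate([1426, 713, 0]) cube([76, 76, 690]);
translate([0, 0, 724]) {
  cube([73, 16, 321]);
  translate([272, 0, 0]) cube([73, 16, 321]);
  translate([73, 0, 0]) cube([199, 16, 73]);
  translate([73, 0, 248]) cube([199, 16, 73]);
}
translate([0, -1320, 0]) {
  cube([768, 270, 167]);
  translate([0, 270, 167]) cube([768, 270, 167]);
  translate([0, 540, 334]) cube([768, 270, 167]);
  translate([0, 810, 501]) cube([768, 270, 167]);
}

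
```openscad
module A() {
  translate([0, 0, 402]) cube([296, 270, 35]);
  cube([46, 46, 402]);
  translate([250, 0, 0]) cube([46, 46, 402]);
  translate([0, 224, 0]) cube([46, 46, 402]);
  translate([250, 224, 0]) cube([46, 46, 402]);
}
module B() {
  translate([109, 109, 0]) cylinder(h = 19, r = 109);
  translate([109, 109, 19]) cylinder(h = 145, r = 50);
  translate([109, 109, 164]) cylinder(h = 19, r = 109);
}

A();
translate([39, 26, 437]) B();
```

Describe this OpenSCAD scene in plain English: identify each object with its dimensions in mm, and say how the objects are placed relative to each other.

A is a four-legged stool. The seat is 296×270 mm, 35 mm thick, top at z = 437 mm. It stands on four square legs, each 46×46 mm in cross-section, from z = 0 to the seat underside, each flush with a corner of the seat.

B is a spool: two coaxial disc flanges of radius 109 mm and thickness 19 mm, joined by a core cylinder of radius 50 mm and height 145 mm. The lower flange rests on z = 0 and the three cylinders share a vertical axis.

The spool is on top of the stool, centred.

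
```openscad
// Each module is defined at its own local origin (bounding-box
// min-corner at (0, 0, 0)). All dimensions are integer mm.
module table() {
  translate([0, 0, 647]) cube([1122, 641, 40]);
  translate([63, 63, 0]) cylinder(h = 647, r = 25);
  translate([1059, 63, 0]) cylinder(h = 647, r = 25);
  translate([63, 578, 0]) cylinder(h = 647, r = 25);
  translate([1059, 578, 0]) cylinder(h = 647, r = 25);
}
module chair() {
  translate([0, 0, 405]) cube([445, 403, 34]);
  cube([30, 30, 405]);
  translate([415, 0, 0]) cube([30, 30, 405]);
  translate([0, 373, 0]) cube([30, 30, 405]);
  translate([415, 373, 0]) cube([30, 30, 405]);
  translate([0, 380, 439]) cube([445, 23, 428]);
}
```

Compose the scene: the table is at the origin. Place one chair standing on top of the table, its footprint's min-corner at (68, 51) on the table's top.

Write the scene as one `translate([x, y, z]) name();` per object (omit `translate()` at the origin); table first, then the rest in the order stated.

table();
translate([68, 51, 687]) chair();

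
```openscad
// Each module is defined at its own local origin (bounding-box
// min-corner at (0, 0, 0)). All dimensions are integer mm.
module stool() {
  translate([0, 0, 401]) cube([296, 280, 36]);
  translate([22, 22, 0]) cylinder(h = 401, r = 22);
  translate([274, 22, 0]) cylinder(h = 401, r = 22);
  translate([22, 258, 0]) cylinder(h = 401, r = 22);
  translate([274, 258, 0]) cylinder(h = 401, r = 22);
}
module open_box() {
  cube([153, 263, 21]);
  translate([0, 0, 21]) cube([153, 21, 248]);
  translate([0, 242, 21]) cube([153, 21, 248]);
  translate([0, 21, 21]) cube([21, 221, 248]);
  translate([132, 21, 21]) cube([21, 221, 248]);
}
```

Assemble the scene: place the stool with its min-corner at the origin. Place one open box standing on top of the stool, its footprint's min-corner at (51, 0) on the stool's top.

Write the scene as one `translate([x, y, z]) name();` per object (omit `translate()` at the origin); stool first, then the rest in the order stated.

stool();
translate([51, 0, 437]) open_box();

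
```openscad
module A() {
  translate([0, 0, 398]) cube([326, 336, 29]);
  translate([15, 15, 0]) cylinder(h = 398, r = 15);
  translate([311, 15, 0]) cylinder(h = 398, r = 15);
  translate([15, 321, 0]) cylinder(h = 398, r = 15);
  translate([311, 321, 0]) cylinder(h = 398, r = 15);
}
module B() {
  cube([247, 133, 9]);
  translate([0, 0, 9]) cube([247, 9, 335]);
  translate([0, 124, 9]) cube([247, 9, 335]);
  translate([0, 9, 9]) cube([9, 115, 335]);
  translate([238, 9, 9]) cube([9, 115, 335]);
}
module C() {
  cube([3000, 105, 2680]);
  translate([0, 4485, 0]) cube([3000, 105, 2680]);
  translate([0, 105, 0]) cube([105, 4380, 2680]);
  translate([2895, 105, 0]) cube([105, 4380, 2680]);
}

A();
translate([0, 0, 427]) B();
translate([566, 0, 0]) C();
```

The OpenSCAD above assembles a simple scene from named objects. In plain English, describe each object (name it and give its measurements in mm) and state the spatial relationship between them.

A is a simple wooden stool: a rectangular seat 326 mm (x) by 336 mm (y), 29 mm thick, top face at z = 427 mm, on four round legs, each 30 mm in diameter. The legs rest on z = 0, each leg's axis is inset half a diameter from the nearest pair of seat edges (so the leg's bounding box is flush with the corner).

B is an open storage box with external size 247×133×344 mm and wall thickness 9 mm (the base is also 9 mm thick). The base covers the whole footprint; the four walls stand on the base, with the y-facing walls full-width and the x-facing walls fitting between their inner faces.

C is the wall frame of a small rectangular building: four walls, each 2680 mm tall and 105 mm thick, enclosing a footprint 3000 mm (x) by 4590 mm (y) outside-to-outside, with no floor or roof. The front and back walls (the −y and +y sides) span the full width; the two side walls fit between them.

The open box is on top of the stool. The house frame is on the floor beside the stool on its +x side.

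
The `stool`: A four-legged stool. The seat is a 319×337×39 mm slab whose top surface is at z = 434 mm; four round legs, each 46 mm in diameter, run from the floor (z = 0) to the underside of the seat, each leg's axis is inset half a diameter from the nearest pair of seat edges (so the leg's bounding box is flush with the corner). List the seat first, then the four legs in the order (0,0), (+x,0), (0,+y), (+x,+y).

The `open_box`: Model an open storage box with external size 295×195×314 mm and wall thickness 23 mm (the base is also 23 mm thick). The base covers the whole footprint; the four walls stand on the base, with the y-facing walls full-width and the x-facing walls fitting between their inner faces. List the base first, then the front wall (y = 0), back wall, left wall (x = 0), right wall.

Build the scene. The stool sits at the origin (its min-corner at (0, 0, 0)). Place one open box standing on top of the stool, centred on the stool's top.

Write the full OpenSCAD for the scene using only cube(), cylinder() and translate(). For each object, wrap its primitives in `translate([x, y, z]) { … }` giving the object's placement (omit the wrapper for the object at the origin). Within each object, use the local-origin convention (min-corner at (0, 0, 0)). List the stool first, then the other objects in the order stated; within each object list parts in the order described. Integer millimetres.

translate([0, 0, 395]) cube([319, 337, 39]);
translate([23, 23, 0]) cylinder(h = 395, r = 23);
translate([296, 23, 0]) cylinder(h = 395, r = 23);
translate([23, 314, 0]) cylinder(h = 395, r = 23);
translate([296, 314, 0]) cylinder(h = 395, r = 23);
translate([12, 71, 434]) {
  cube([295, 195, 23]);
  translate([0, 0, 23]) cube([295, 23, 291]);
  translate([0, 172, 23]) cube([295, 23, 291]);
  translate([0, 23, 23]) cube([23, 149, 291]);
  translate([272, 23, 23]) cube([23, 149, 291]);
}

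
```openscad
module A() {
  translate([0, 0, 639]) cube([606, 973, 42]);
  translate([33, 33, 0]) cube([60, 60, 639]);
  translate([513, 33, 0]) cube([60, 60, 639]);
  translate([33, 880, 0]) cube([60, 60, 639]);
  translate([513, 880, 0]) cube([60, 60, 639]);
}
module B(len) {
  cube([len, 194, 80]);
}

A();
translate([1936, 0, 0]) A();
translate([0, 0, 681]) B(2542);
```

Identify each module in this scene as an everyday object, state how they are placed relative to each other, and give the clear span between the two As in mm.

A is a table. B is a beam. A beam spans the tops of two tables. The clear span between the two tables is 1330 mm.

Second table starts at x = 1936; first ends at x = 606; clear span = 1936 − 606 = 1330 mm.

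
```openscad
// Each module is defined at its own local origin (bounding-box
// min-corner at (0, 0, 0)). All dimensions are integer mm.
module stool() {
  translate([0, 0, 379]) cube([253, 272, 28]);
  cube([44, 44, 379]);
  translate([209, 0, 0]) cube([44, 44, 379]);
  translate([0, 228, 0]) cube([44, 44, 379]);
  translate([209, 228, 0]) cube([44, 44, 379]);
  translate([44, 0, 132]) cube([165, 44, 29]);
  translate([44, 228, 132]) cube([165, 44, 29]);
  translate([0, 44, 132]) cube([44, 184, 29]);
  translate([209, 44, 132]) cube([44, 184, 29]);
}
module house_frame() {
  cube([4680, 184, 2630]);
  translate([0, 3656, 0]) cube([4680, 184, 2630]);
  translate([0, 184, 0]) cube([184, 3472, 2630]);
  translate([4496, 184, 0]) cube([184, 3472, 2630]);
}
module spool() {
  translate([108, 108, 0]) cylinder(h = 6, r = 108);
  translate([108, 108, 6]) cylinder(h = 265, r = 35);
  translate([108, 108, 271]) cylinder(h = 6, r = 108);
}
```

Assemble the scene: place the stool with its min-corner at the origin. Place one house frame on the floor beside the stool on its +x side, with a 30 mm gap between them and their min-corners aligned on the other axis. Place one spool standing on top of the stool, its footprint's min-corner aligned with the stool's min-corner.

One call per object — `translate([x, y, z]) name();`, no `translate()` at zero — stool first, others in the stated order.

stool();
translate([283, 0, 0]) house_frame();
translate([0, 0, 407]) spool();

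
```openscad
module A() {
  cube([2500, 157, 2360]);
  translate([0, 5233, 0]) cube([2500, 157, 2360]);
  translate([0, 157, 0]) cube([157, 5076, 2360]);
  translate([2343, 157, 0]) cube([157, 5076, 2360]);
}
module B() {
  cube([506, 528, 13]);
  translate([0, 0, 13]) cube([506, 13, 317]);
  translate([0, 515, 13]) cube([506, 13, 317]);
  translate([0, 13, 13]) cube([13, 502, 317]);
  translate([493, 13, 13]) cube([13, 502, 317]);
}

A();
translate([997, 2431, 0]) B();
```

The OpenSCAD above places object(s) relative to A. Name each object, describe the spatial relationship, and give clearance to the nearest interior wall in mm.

Clearances: x = 840, y = 2274; minimum 840 mm.

A is a house frame. B is an open box. The open box sits inside the house frame, centred. The clearance to the nearest interior wall is 840 mm.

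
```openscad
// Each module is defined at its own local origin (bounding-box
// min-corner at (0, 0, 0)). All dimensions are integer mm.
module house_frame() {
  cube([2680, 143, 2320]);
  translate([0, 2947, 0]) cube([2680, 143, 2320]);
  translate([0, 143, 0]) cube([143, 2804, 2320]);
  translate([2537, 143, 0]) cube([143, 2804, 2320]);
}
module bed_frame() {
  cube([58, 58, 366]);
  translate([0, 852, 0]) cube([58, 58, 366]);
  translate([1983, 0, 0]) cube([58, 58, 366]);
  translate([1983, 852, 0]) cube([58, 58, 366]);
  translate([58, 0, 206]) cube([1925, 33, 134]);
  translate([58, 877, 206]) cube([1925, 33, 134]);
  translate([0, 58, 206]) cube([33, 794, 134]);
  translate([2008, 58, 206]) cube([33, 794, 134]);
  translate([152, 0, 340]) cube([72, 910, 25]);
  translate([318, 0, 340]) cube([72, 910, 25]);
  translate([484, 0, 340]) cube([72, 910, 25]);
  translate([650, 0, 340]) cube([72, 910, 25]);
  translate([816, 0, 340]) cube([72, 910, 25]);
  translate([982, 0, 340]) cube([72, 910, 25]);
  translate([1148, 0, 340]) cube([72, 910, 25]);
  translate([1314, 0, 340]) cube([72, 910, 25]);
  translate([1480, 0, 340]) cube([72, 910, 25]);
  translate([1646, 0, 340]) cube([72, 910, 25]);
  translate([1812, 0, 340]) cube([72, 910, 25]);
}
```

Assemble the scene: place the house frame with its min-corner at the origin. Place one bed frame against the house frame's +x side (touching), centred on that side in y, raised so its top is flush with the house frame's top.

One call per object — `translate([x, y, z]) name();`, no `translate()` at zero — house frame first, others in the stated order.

house_frame();
translate([2680, 1090, 1954]) bed_frame();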